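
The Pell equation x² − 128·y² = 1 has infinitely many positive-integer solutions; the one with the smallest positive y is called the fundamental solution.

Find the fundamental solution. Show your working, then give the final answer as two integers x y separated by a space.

√128 → a₀=11, period (3,5,3,22); ℓ=4 even so k=3
a_0=11:  p_0=11·1+0=11,  q_0=11·0+1=1
…
a_2=5:  p_2=5·34+11=181,  q_2=5·3+1=16
a_3=3:  p_3=3·181+34=577,  q_3=3·16+3=51
(x₁, y₁) = (577, 51);  577² − 128·51² = 1 ✓

577 51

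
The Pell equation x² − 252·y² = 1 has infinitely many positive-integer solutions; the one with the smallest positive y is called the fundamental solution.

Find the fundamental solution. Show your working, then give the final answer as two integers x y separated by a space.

127 8

d=252: √d = [15; 1,6,1,30] (ℓ=4, even), read p_3/q_3
k=0  a_k=15  p_k/q_k = 15/1
k=1  a_k=1  p_k/q_k = 16/1
k=2  a_k=6  p_k/q_k = 111/7
k=3  a_k=1  p_k/q_k = 127/8
fundamental: x₁=127, y₁=8  (since 16129 − 252·64 = 1)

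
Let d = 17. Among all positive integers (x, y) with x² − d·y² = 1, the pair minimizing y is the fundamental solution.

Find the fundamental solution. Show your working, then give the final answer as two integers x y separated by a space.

33 8

√17 = [4; 8, …], period ℓ=1 (odd) → k=1
k=0  a_k=4  p_k/q_k = 4/1
k=1  a_k=8  p_k/q_k = 33/8
→ (33, 8).  Check: 33²=1089, 17·8²=1088, difference 1.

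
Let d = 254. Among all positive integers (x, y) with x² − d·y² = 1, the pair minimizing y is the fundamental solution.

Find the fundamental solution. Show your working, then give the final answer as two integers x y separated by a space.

255 16

[15; 1,14,1,30] for √254; ℓ=4 ⇒ convergent index 3
step 0: (15, 1)  from 15·(1,0) + (0,1)
…
step 2: (239, 15)  from 14·(16,1) + (15,1)
step 3: (255, 16)  from 1·(239,15) + (16,1)
(x₁, y₁) = (255, 16);  255² − 254·16² = 1 ✓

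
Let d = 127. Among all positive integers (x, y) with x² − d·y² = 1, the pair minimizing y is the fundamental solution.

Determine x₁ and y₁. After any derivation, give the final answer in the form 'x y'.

d=127: √d = [11; 3,1,2,2,7,11,7,2,2,1,3,22] (ℓ=12, even), read p_11/q_11
a_0=11:  p_0=11·1+0=11,  q_0=11·0+1=1
a_1=3:  p_1=3·11+1=34,  q_1=3·1+0=3
a_2=1:  p_2=1·34+11=45,  q_2=1·3+1=4
a_3=2:  p_3=2·45+34=124,  q_3=2·4+3=11
…
a_6=11:  p_6=11·2175+293=24218,  q_6=11·193+26=2149
…
a_8=2:  p_8=2·171701+24218=367620,  q_8=2·15236+2149=32621
a_9=2:  p_9=2·367620+171701=906941,  q_9=2·32621+15236=80478
a_10=1:  p_10=1·906941+367620=1274561,  q_10=1·80478+32621=113099
a_11=3:  p_11=3·1274561+906941=4730624,  q_11=3·113099+80478=419775
→ (4730624, 419775).  Check: 4730624²=22378803429376, 127·419775²=22378803429375, difference 1.

4730624 419775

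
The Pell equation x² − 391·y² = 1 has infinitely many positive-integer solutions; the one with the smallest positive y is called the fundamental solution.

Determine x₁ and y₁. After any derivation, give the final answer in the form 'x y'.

[19; 1,3,2,2,1,…,3,1,38] for √391; ℓ=16 ⇒ convergent index 15
k=0  a_k=19  p_k/q_k = 19/1
k=1  a_k=1  p_k/q_k = 20/1
k=2  a_k=3  p_k/q_k = 79/4
…
k=5  a_k=1  p_k/q_k = 613/31
…
k=7  a_k=2  p_k/q_k = 2709/137
k=8  a_k=19  p_k/q_k = 52519/2656
k=9  a_k=2  p_k/q_k = 107747/5449
k=10  a_k=1  p_k/q_k = 160266/8105
k=11  a_k=1  p_k/q_k = 268013/13554
k=12  a_k=2  p_k/q_k = 696292/35213
k=13  a_k=2  p_k/q_k = 1660597/83980
k=14  a_k=3  p_k/q_k = 5678083/287153
k=15  a_k=1  p_k/q_k = 7338680/371133
→ (7338680, 371133).  Check: 7338680²=53856224142400, 391·371133²=53856224142399, difference 1.

7338680 371133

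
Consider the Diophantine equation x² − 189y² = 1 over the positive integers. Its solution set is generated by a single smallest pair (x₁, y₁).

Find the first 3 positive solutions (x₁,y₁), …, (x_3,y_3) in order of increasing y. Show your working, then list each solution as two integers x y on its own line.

55 4
6049 440
665335 48396

d=189: √d = [13; 1,2,1,26] (ℓ=4, even), read p_3/q_3
i=0: a=13 ⇒ p=13, q=1
i=1: a=1 ⇒ p=14, q=1
i=2: a=2 ⇒ p=41, q=3
i=3: a=1 ⇒ p=55, q=4
→ (55, 4).  Check: 55²=3025, 189·4²=3024, difference 1.
n=2: (55,4)∘(55,4) = (55·55+189·4·4, 55·4+4·55) = (6049,440)
n=3: (6049,440)∘(55,4) = (55·6049+189·4·440, 55·440+4·6049) = (665335,48396)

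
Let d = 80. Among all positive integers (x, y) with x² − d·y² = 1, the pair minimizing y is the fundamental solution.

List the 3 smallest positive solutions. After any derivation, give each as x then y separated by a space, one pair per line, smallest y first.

9 1
161 18
2889 323

[8; 1,16] for √80; ℓ=2 ⇒ convergent index 1
k=0  a_k=8  p_k/q_k = 8/1
k=1  a_k=1  p_k/q_k = 9/1
→ (9, 1).  Check: 9²=81, 80·1²=80, difference 1.
n=2: (9,1)∘(9,1) = (9·9+80·1·1, 9·1+1·9) = (161,18)
n=3: (161,18)∘(9,1) = (9·161+80·1·18, 9·18+1·161) = (2889,323)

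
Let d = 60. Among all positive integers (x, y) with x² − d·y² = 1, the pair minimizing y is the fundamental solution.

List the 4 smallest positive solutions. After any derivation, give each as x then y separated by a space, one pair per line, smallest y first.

[7; 1,2,1,14] for √60; ℓ=4 ⇒ convergent index 3
i=0: a=7 ⇒ p=7, q=1
…
i=2: a=2 ⇒ p=23, q=3
i=3: a=1 ⇒ p=31, q=4
(x₁, y₁) = (31, 4);  31² − 60·4² = 1 ✓
n=2: (31,4)∘(31,4) = (31·31+60·4·4, 31·4+4·31) = (1921,248)
n=3: (1921,248)∘(31,4) = (31·1921+60·4·248, 31·248+4·1921) = (119071,15372)
n=4: (119071,15372)∘(31,4) = (31·119071+60·4·15372, 31·15372+4·119071) = (7380481,952816)

31 4
1921 248
119071 15372
7380481 952816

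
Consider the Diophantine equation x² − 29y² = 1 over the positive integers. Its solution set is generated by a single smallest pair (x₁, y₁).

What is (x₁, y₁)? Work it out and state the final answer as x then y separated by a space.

9801 1820

√29 → a₀=5, period (2,1,1,2,10); ℓ=5 odd so k=9
step 0: (5, 1)  from 5·(1,0) + (0,1)
…
step 2: (16, 3)  from 1·(11,2) + (5,1)
…
step 7: (2251, 418)  from 1·(1524,283) + (727,135)
step 8: (3775, 701)  from 1·(2251,418) + (1524,283)
step 9: (9801, 1820)  from 2·(3775,701) + (2251,418)
(x₁, y₁) = (9801, 1820);  9801² − 29·1820² = 1 ✓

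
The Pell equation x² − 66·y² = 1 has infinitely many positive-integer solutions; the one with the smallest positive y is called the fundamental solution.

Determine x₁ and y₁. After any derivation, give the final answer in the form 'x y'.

√66 = [8; 8,16, …], period ℓ=2 (even) → k=1
i=0: a=8 ⇒ p=8, q=1
i=1: a=8 ⇒ p=65, q=8
→ (65, 8).  Check: 65²=4225, 66·8²=4224, difference 1.

65 8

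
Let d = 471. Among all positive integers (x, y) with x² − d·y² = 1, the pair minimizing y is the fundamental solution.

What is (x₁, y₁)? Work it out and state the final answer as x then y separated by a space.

[21; 1,2,2,1,3,…,2,1,42] for √471; ℓ=14 ⇒ convergent index 13
step 0: (21, 1)  from 21·(1,0) + (0,1)
…
step 5: (803, 37)  from 3·(217,10) + (152,7)
step 6: (3429, 158)  from 4·(803,37) + (217,10)
step 7: (48809, 2249)  from 14·(3429,158) + (803,37)
step 8: (198665, 9154)  from 4·(48809,2249) + (3429,158)
step 9: (644804, 29711)  from 3·(198665,9154) + (48809,2249)
step 10: (843469, 38865)  from 1·(644804,29711) + (198665,9154)
…
step 12: (5506953, 253747)  from 2·(2331742,107441) + (843469,38865)
step 13: (7838695, 361188)  from 1·(5506953,253747) + (2331742,107441)
(x₁, y₁) = (7838695, 361188);  7838695² − 471·361188² = 1 ✓

7838695 361188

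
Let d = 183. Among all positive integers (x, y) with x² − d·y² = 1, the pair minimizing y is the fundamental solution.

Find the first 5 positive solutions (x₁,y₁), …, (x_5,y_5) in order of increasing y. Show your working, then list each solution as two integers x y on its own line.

d=183: √d = [13; 1,1,8,1,1,26] (ℓ=6, even), read p_5/q_5
i=0: a=13 ⇒ p=13, q=1
…
i=2: a=1 ⇒ p=27, q=2
…
i=4: a=1 ⇒ p=257, q=19
i=5: a=1 ⇒ p=487, q=36
fundamental: x₁=487, y₁=36  (since 237169 − 183·1296 = 1)
k=2:  x_2 = 487·487+183·36·36 = 474337,  y_2 = 487·36+36·487 = 35064
k=3:  x_3 = 487·474337+183·36·35064 = 462003751,  y_3 = 487·35064+36·474337 = 34152300
k=4:  x_4 = 487·462003751+183·36·34152300 = 449991179137,  y_4 = 487·34152300+36·462003751 = 33264305136
k=5:  x_5 = 487·449991179137+183·36·33264305136 = 438290946475687,  y_5 = 487·33264305136+36·449991179137 = 32399399050164

487 36
474337 35064
462003751 34152300
449991179137 33264305136
438290946475687 32399399050164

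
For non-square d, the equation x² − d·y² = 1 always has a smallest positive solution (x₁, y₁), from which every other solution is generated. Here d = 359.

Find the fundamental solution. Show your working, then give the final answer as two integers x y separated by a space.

360 19

√359 → a₀=18, period (1,17,1,36); ℓ=4 even so k=3
step 0: (18, 1)  from 18·(1,0) + (0,1)
step 1: (19, 1)  from 1·(18,1) + (1,0)
step 2: (341, 18)  from 17·(19,1) + (18,1)
step 3: (360, 19)  from 1·(341,18) + (19,1)
(x₁, y₁) = (360, 19);  360² − 359·19² = 1 ✓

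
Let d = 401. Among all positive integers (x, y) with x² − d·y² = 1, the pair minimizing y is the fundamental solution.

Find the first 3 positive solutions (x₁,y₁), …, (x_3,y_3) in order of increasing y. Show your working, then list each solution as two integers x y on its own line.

√401 = [20; 40, …], period ℓ=1 (odd) → k=1
a_0=20:  p_0=20·1+0=20,  q_0=20·0+1=1
a_1=40:  p_1=40·20+1=801,  q_1=40·1+0=40
(x₁, y₁) = (801, 40);  801² − 401·40² = 1 ✓
k=2:  x_2 = 801·801+401·40·40 = 1283201,  y_2 = 801·40+40·801 = 64080
k=3:  x_3 = 801·1283201+401·40·64080 = 2055687201,  y_3 = 801·64080+40·1283201 = 102656120

801 40
1283201 64080
2055687201 102656120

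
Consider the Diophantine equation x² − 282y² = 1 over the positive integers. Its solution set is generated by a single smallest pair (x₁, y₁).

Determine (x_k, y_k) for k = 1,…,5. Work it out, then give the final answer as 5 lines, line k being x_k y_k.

√282 = [16; 1,3,1,4,1,3,1,32, …], period ℓ=8 (even) → k=7
i=0: a=16 ⇒ p=16, q=1
…
i=2: a=3 ⇒ p=67, q=4
…
i=4: a=4 ⇒ p=403, q=24
…
i=6: a=3 ⇒ p=1864, q=111
i=7: a=1 ⇒ p=2351, q=140
(x₁, y₁) = (2351, 140);  2351² − 282·140² = 1 ✓
(x_2, y_2) = (2351·2351 + 282·140·140, 2351·140 + 140·2351) = (11054401, 658280)
(x_3, y_3) = (2351·11054401 + 282·140·658280, 2351·658280 + 140·11054401) = (51977791151, 3095232420)
(x_4, y_4) = (2351·51977791151 + 282·140·3095232420, 2351·3095232420 + 140·51977791151) = (244399562937601, 14553782180560)
(x_5, y_5) = (2351·244399562937601 + 282·140·14553782180560, 2351·14553782180560 + 140·244399562937601) = (1149166692954808751, 68431880717760700)

2351 140
11054401 658280
51977791151 3095232420
244399562937601 14553782180560
1149166692954808751 68431880717760700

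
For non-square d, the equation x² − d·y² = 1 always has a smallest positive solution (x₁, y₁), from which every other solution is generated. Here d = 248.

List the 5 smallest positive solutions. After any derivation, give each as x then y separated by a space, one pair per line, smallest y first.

√248 → a₀=15, period (1,2,1,30); ℓ=4 even so k=3
a_0=15:  p_0=15·1+0=15,  q_0=15·0+1=1
…
a_2=2:  p_2=2·16+15=47,  q_2=2·1+1=3
a_3=1:  p_3=1·47+16=63,  q_3=1·3+1=4
(x₁, y₁) = (63, 4);  63² − 248·4² = 1 ✓
k=2:  x_2 = 63·63+248·4·4 = 7937,  y_2 = 63·4+4·63 = 504
k=3:  x_3 = 63·7937+248·4·504 = 999999,  y_3 = 63·504+4·7937 = 63500
k=4:  x_4 = 63·999999+248·4·63500 = 125991937,  y_4 = 63·63500+4·999999 = 8000496
k=5:  x_5 = 63·125991937+248·4·8000496 = 15873984063,  y_5 = 63·8000496+4·125991937 = 1007998996

63 4
7937 504
999999 63500
125991937 8000496
15873984063 1007998996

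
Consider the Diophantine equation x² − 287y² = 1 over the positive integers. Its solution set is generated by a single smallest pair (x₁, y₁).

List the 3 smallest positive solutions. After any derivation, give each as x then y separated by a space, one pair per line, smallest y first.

√287 = [16; 1,15,1,32, …], period ℓ=4 (even) → k=3
a_0=16:  p_0=16·1+0=16,  q_0=16·0+1=1
a_1=1:  p_1=1·16+1=17,  q_1=1·1+0=1
a_2=15:  p_2=15·17+16=271,  q_2=15·1+1=16
a_3=1:  p_3=1·271+17=288,  q_3=1·16+1=17
fundamental: x₁=288, y₁=17  (since 82944 − 287·289 = 1)
(x_2, y_2) = (288·288 + 287·17·17, 288·17 + 17·288) = (165887, 9792)
(x_3, y_3) = (288·165887 + 287·17·9792, 288·9792 + 17·165887) = (95550624, 5640175)

288 17
165887 9792
95550624 5640175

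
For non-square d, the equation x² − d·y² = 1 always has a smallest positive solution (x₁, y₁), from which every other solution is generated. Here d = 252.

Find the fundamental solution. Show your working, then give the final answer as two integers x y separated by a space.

[15; 1,6,1,30] for √252; ℓ=4 ⇒ convergent index 3
step 0: (15, 1)  from 15·(1,0) + (0,1)
…
step 2: (111, 7)  from 6·(16,1) + (15,1)
step 3: (127, 8)  from 1·(111,7) + (16,1)
fundamental: x₁=127, y₁=8  (since 16129 − 252·64 = 1)

127 8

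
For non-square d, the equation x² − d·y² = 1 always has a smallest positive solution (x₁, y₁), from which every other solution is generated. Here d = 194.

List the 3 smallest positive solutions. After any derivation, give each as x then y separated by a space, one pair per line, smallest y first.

√194 = [13; 1,12,1,26, …], period ℓ=4 (even) → k=3
i=0: a=13 ⇒ p=13, q=1
i=1: a=1 ⇒ p=14, q=1
i=2: a=12 ⇒ p=181, q=13
i=3: a=1 ⇒ p=195, q=14
fundamental: x₁=195, y₁=14  (since 38025 − 194·196 = 1)
k=2:  x_2 = 195·195+194·14·14 = 76049,  y_2 = 195·14+14·195 = 5460
k=3:  x_3 = 195·76049+194·14·5460 = 29658915,  y_3 = 195·5460+14·76049 = 2129386

195 14
76049 5460
29658915 2129386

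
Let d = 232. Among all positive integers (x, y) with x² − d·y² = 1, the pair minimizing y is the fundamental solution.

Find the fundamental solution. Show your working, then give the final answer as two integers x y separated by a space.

19603 1287

√232 → a₀=15, period (4,3,7,3,4,30); ℓ=6 even so k=5
k=0  a_k=15  p_k/q_k = 15/1
…
k=2  a_k=3  p_k/q_k = 198/13
…
k=4  a_k=3  p_k/q_k = 4539/298
k=5  a_k=4  p_k/q_k = 19603/1287
→ (19603, 1287).  Check: 19603²=384277609, 232·1287²=384277608, difference 1.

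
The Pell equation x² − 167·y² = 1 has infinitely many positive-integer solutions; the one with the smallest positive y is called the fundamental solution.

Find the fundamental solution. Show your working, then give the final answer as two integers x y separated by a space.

168 13

√167 → a₀=12, period (1,11,1,24); ℓ=4 even so k=3
i=0: a=12 ⇒ p=12, q=1
i=1: a=1 ⇒ p=13, q=1
i=2: a=11 ⇒ p=155, q=12
i=3: a=1 ⇒ p=168, q=13
(x₁, y₁) = (168, 13);  168² − 167·13² = 1 ✓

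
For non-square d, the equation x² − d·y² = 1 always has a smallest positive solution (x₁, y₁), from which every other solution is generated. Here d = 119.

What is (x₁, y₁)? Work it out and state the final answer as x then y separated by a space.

120 11

√119 → a₀=10, period (1,9,1,20); ℓ=4 even so k=3
i=0: a=10 ⇒ p=10, q=1
i=1: a=1 ⇒ p=11, q=1
i=2: a=9 ⇒ p=109, q=10
i=3: a=1 ⇒ p=120, q=11
fundamental: x₁=120, y₁=11  (since 14400 − 119·121 = 1)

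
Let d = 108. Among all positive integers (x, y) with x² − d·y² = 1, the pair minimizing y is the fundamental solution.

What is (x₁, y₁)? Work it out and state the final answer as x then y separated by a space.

[10; 2,1,1,4,1,1,2,20] for √108; ℓ=8 ⇒ convergent index 7
k=0  a_k=10  p_k/q_k = 10/1
k=1  a_k=2  p_k/q_k = 21/2
k=2  a_k=1  p_k/q_k = 31/3
…
k=6  a_k=1  p_k/q_k = 530/51
k=7  a_k=2  p_k/q_k = 1351/130
fundamental: x₁=1351, y₁=130  (since 1825201 − 108·16900 = 1)

1351 130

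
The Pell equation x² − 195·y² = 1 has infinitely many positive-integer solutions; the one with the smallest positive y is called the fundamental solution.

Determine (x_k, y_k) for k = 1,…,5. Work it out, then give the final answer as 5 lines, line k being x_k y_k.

√195 = [13; 1,26, …], period ℓ=2 (even) → k=1
i=0: a=13 ⇒ p=13, q=1
i=1: a=1 ⇒ p=14, q=1
→ (14, 1).  Check: 14²=196, 195·1²=195, difference 1.
n=2: (14,1)∘(14,1) = (14·14+195·1·1, 14·1+1·14) = (391,28)
n=3: (391,28)∘(14,1) = (14·391+195·1·28, 14·28+1·391) = (10934,783)
n=4: (10934,783)∘(14,1) = (14·10934+195·1·783, 14·783+1·10934) = (305761,21896)
n=5: (305761,21896)∘(14,1) = (14·305761+195·1·21896, 14·21896+1·305761) = (8550374,612305)

14 1
391 28
10934 783
305761 21896
8550374 612305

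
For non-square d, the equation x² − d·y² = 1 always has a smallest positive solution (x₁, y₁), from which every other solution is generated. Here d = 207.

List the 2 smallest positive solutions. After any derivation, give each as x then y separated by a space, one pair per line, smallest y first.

1151 80
2649601 184160

√207 → a₀=14, period (2,1,1,2,1,1,2,28); ℓ=8 even so k=7
i=0: a=14 ⇒ p=14, q=1
…
i=2: a=1 ⇒ p=43, q=3
…
i=6: a=1 ⇒ p=446, q=31
i=7: a=2 ⇒ p=1151, q=80
fundamental: x₁=1151, y₁=80  (since 1324801 − 207·6400 = 1)
(1151+80√207)^2 = 2649601 + 184160√207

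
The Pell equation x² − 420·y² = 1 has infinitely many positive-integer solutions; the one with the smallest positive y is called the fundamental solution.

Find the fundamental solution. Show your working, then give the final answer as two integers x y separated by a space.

41 2

√420 = [20; 2,40, …], period ℓ=2 (even) → k=1
k=0  a_k=20  p_k/q_k = 20/1
k=1  a_k=2  p_k/q_k = 41/2
fundamental: x₁=41, y₁=2  (since 1681 − 420·4 = 1)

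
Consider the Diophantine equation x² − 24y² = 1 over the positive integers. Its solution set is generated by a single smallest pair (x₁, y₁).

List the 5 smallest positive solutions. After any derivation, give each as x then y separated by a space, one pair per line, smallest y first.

[4; 1,8] for √24; ℓ=2 ⇒ convergent index 1
i=0: a=4 ⇒ p=4, q=1
i=1: a=1 ⇒ p=5, q=1
fundamental: x₁=5, y₁=1  (since 25 − 24·1 = 1)
(5+1√24)^2 = 49 + 10√24
(5+1√24)^3 = 485 + 99√24
(5+1√24)^4 = 4801 + 980√24
(5+1√24)^5 = 47525 + 9701√24

5 1
49 10
485 99
4801 980
47525 9701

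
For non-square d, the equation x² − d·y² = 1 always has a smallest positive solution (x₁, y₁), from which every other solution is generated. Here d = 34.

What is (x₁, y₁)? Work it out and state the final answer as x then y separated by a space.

√34 → a₀=5, period (1,4,1,10); ℓ=4 even so k=3
a_0=5:  p_0=5·1+0=5,  q_0=5·0+1=1
a_1=1:  p_1=1·5+1=6,  q_1=1·1+0=1
a_2=4:  p_2=4·6+5=29,  q_2=4·1+1=5
a_3=1:  p_3=1·29+6=35,  q_3=1·5+1=6
fundamental: x₁=35, y₁=6  (since 1225 − 34·36 = 1)

35 6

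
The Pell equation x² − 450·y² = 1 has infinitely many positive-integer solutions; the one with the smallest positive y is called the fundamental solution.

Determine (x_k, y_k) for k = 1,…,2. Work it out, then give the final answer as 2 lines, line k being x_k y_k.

[21; 4,1,2,4,2,1,4,42] for √450; ℓ=8 ⇒ convergent index 7
i=0: a=21 ⇒ p=21, q=1
…
i=2: a=1 ⇒ p=106, q=5
i=3: a=2 ⇒ p=297, q=14
…
i=6: a=1 ⇒ p=4179, q=197
i=7: a=4 ⇒ p=19601, q=924
(x₁, y₁) = (19601, 924);  19601² − 450·924² = 1 ✓
n=2: (19601,924)∘(19601,924) = (19601·19601+450·924·924, 19601·924+924·19601) = (768398401,36222648)

19601 924
768398401 36222648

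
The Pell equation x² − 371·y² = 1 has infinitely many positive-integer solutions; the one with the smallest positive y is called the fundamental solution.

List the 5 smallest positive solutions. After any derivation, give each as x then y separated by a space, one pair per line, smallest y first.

1695 88
5746049 298320
19479104415 1011304712
66034158220801 3428322675360
223855776889410975 11622012858165688

√371 → a₀=19, period (3,1,4,1,3,38); ℓ=6 even so k=5
i=0: a=19 ⇒ p=19, q=1
i=1: a=3 ⇒ p=58, q=3
i=2: a=1 ⇒ p=77, q=4
…
i=4: a=1 ⇒ p=443, q=23
i=5: a=3 ⇒ p=1695, q=88
→ (1695, 88).  Check: 1695²=2873025, 371·88²=2873024, difference 1.
(1695+88√371)^2 = 5746049 + 298320√371
(1695+88√371)^3 = 19479104415 + 1011304712√371
(1695+88√371)^4 = 66034158220801 + 3428322675360√371
(1695+88√371)^5 = 223855776889410975 + 11622012858165688√371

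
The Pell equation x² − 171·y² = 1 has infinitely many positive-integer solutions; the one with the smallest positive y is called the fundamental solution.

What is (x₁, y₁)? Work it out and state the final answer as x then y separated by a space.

[13; 13,26] for √171; ℓ=2 ⇒ convergent index 1
i=0: a=13 ⇒ p=13, q=1
i=1: a=13 ⇒ p=170, q=13
(x₁, y₁) = (170, 13);  170² − 171·13² = 1 ✓

170 13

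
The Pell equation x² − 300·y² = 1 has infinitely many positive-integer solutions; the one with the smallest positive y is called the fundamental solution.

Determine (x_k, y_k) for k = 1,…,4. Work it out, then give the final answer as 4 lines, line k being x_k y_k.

√300 = [17; 3,8,3,34, …], period ℓ=4 (even) → k=3
i=0: a=17 ⇒ p=17, q=1
i=1: a=3 ⇒ p=52, q=3
i=2: a=8 ⇒ p=433, q=25
i=3: a=3 ⇒ p=1351, q=78
(x₁, y₁) = (1351, 78);  1351² − 300·78² = 1 ✓
k=2:  x_2 = 1351·1351+300·78·78 = 3650401,  y_2 = 1351·78+78·1351 = 210756
k=3:  x_3 = 1351·3650401+300·78·210756 = 9863382151,  y_3 = 1351·210756+78·3650401 = 569462634
k=4:  x_4 = 1351·9863382151+300·78·569462634 = 26650854921601,  y_4 = 1351·569462634+78·9863382151 = 1538687826312

1351 78
3650401 210756
9863382151 569462634
26650854921601 1538687826312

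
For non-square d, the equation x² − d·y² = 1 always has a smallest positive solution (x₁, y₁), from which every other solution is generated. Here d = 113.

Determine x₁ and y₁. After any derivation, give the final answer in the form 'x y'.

d=113: √d = [10; 1,1,1,2,2,1,1,1,20] (ℓ=9, odd), read p_17/q_17
a_0=10:  p_0=10·1+0=10,  q_0=10·0+1=1
a_1=1:  p_1=1·10+1=11,  q_1=1·1+0=1
…
a_3=1:  p_3=1·21+11=32,  q_3=1·2+1=3
a_4=2:  p_4=2·32+21=85,  q_4=2·3+2=8
a_5=2:  p_5=2·85+32=202,  q_5=2·8+3=19
a_6=1:  p_6=1·202+85=287,  q_6=1·19+8=27
…
a_8=1:  p_8=1·489+287=776,  q_8=1·46+27=73
a_9=20:  p_9=20·776+489=16009,  q_9=20·73+46=1506
…
a_11=1:  p_11=1·16785+16009=32794,  q_11=1·1579+1506=3085
a_12=1:  p_12=1·32794+16785=49579,  q_12=1·3085+1579=4664
a_13=2:  p_13=2·49579+32794=131952,  q_13=2·4664+3085=12413
a_14=2:  p_14=2·131952+49579=313483,  q_14=2·12413+4664=29490
a_15=1:  p_15=1·313483+131952=445435,  q_15=1·29490+12413=41903
a_16=1:  p_16=1·445435+313483=758918,  q_16=1·41903+29490=71393
a_17=1:  p_17=1·758918+445435=1204353,  q_17=1·71393+41903=113296
→ (1204353, 113296).  Check: 1204353²=1450466148609, 113·113296²=1450466148608, difference 1.

1204353 113296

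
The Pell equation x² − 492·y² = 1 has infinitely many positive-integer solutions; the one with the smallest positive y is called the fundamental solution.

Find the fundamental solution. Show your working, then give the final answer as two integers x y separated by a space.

√492 → a₀=22, period (5,1,1,10,1,1,5,44); ℓ=8 even so k=7
a_0=22:  p_0=22·1+0=22,  q_0=22·0+1=1
a_1=5:  p_1=5·22+1=111,  q_1=5·1+0=5
…
a_3=1:  p_3=1·133+111=244,  q_3=1·6+5=11
a_4=10:  p_4=10·244+133=2573,  q_4=10·11+6=116
…
a_6=1:  p_6=1·2817+2573=5390,  q_6=1·127+116=243
a_7=5:  p_7=5·5390+2817=29767,  q_7=5·243+127=1342
→ (29767, 1342).  Check: 29767²=886074289, 492·1342²=886074288, difference 1.

29767 1342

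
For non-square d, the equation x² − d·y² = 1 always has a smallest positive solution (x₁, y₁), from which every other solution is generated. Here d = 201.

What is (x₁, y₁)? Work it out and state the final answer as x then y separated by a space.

515095 36332

√201 = [14; 5,1,1,1,2,…,1,5,28, …], period ℓ=14 (even) → k=13
k=0  a_k=14  p_k/q_k = 14/1
…
k=8  a_k=1  p_k/q_k = 8549/603
…
k=10  a_k=1  p_k/q_k = 33317/2350
…
k=12  a_k=1  p_k/q_k = 91402/6447
k=13  a_k=5  p_k/q_k = 515095/36332
(x₁, y₁) = (515095, 36332);  515095² − 201·36332² = 1 ✓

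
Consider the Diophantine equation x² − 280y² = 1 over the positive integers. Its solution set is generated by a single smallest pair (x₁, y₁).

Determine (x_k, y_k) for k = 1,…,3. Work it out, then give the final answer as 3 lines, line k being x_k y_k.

d=280: √d = [16; 1,2,1,2,1,32] (ℓ=6, even), read p_5/q_5
i=0: a=16 ⇒ p=16, q=1
i=1: a=1 ⇒ p=17, q=1
…
i=3: a=1 ⇒ p=67, q=4
i=4: a=2 ⇒ p=184, q=11
i=5: a=1 ⇒ p=251, q=15
fundamental: x₁=251, y₁=15  (since 63001 − 280·225 = 1)
(x_2, y_2) = (251·251 + 280·15·15, 251·15 + 15·251) = (126001, 7530)
(x_3, y_3) = (251·126001 + 280·15·7530, 251·7530 + 15·126001) = (63252251, 3780045)

251 15
126001 7530
63252251 3780045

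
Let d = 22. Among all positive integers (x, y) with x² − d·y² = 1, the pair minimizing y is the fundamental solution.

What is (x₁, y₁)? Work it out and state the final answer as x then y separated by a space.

[4; 1,2,4,2,1,8] for √22; ℓ=6 ⇒ convergent index 5
k=0  a_k=4  p_k/q_k = 4/1
k=1  a_k=1  p_k/q_k = 5/1
k=2  a_k=2  p_k/q_k = 14/3
…
k=4  a_k=2  p_k/q_k = 136/29
k=5  a_k=1  p_k/q_k = 197/42
fundamental: x₁=197, y₁=42  (since 38809 − 22·1764 = 1)

197 42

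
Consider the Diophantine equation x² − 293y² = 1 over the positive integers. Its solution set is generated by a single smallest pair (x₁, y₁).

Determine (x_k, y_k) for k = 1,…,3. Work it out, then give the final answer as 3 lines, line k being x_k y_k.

√293 → a₀=17, period (8,1,1,8,34); ℓ=5 odd so k=9
a_0=17:  p_0=17·1+0=17,  q_0=17·0+1=1
…
a_2=1:  p_2=1·137+17=154,  q_2=1·8+1=9
…
a_4=8:  p_4=8·291+154=2482,  q_4=8·17+9=145
…
a_7=1:  p_7=1·679914+84679=764593,  q_7=1·39721+4947=44668
a_8=1:  p_8=1·764593+679914=1444507,  q_8=1·44668+39721=84389
a_9=8:  p_9=8·1444507+764593=12320649,  q_9=8·84389+44668=719780
→ (12320649, 719780).  Check: 12320649²=151798391781201, 293·719780²=151798391781200, difference 1.
(12320649+719780√293)^2 = 303596783562401 + 17736313474440√293
(12320649+719780√293)^3 = 7481018815602612315849 + 437045785745090703340√293

12320649 719780
303596783562401 17736313474440
7481018815602612315849 437045785745090703340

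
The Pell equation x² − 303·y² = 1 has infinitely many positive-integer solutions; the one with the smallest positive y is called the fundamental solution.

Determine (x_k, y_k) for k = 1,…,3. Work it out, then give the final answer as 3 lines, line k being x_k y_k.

2524 145
12741151 731960
64317327724 3694933935

√303 = [17; 2,2,5,2,2,34, …], period ℓ=6 (even) → k=5
a_0=17:  p_0=17·1+0=17,  q_0=17·0+1=1
…
a_3=5:  p_3=5·87+35=470,  q_3=5·5+2=27
a_4=2:  p_4=2·470+87=1027,  q_4=2·27+5=59
a_5=2:  p_5=2·1027+470=2524,  q_5=2·59+27=145
→ (2524, 145).  Check: 2524²=6370576, 303·145²=6370575, difference 1.
(2524+145√303)^2 = 12741151 + 731960√303
(2524+145√303)^3 = 64317327724 + 3694933935√303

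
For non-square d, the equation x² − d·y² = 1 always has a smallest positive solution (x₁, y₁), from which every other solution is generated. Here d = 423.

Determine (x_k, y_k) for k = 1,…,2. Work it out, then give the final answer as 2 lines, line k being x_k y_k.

4607 224
42448897 2063936

d=423: √d = [20; 1,1,3,4,3,1,1,40] (ℓ=8, even), read p_7/q_7
step 0: (20, 1)  from 20·(1,0) + (0,1)
step 1: (21, 1)  from 1·(20,1) + (1,0)
step 2: (41, 2)  from 1·(21,1) + (20,1)
…
step 5: (1995, 97)  from 3·(617,30) + (144,7)
step 6: (2612, 127)  from 1·(1995,97) + (617,30)
step 7: (4607, 224)  from 1·(2612,127) + (1995,97)
→ (4607, 224).  Check: 4607²=21224449, 423·224²=21224448, difference 1.
(x_2, y_2) = (4607·4607 + 423·224·224, 4607·224 + 224·4607) = (42448897, 2063936)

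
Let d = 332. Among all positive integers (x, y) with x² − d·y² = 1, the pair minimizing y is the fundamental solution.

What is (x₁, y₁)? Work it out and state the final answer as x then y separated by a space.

13447 738

d=332: √d = [18; 4,1,1,8,1,1,4,36] (ℓ=8, even), read p_7/q_7
a_0=18:  p_0=18·1+0=18,  q_0=18·0+1=1
a_1=4:  p_1=4·18+1=73,  q_1=4·1+0=4
…
a_3=1:  p_3=1·91+73=164,  q_3=1·5+4=9
…
a_5=1:  p_5=1·1403+164=1567,  q_5=1·77+9=86
a_6=1:  p_6=1·1567+1403=2970,  q_6=1·86+77=163
a_7=4:  p_7=4·2970+1567=13447,  q_7=4·163+86=738
→ (13447, 738).  Check: 13447²=180821809, 332·738²=180821808, difference 1.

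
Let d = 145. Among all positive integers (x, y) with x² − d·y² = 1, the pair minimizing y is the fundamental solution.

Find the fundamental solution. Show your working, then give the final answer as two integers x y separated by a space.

√145 = [12; 24, …], period ℓ=1 (odd) → k=1
k=0  a_k=12  p_k/q_k = 12/1
k=1  a_k=24  p_k/q_k = 289/24
→ (289, 24).  Check: 289²=83521, 145·24²=83520, difference 1.

289 24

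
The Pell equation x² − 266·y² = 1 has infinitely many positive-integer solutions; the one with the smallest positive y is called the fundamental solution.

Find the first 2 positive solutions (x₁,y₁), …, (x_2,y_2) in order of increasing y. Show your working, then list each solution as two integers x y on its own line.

685 42
938449 57540

[16; 3,4,3,32] for √266; ℓ=4 ⇒ convergent index 3
step 0: (16, 1)  from 16·(1,0) + (0,1)
step 1: (49, 3)  from 3·(16,1) + (1,0)
step 2: (212, 13)  from 4·(49,3) + (16,1)
step 3: (685, 42)  from 3·(212,13) + (49,3)
→ (685, 42).  Check: 685²=469225, 266·42²=469224, difference 1.
(685+42√266)^2 = 938449 + 57540√266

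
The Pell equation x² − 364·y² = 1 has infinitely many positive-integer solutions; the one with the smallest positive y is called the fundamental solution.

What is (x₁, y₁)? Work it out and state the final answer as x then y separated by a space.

4954951 259710

√364 = [19; 12,1,2,3,1,8,1,3,2,1,12,38, …], period ℓ=12 (even) → k=11
a_0=19:  p_0=19·1+0=19,  q_0=19·0+1=1
…
a_8=3:  p_8=3·30755+27607=119872,  q_8=3·1612+1447=6283
a_9=2:  p_9=2·119872+30755=270499,  q_9=2·6283+1612=14178
a_10=1:  p_10=1·270499+119872=390371,  q_10=1·14178+6283=20461
a_11=12:  p_11=12·390371+270499=4954951,  q_11=12·20461+14178=259710
→ (4954951, 259710).  Check: 4954951²=24551539412401, 364·259710²=24551539412400, difference 1.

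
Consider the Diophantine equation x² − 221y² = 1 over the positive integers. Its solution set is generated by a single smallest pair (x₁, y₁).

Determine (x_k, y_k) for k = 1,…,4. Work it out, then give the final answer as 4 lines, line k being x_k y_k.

√221 = [14; 1,6,2,6,1,28, …], period ℓ=6 (even) → k=5
a_0=14:  p_0=14·1+0=14,  q_0=14·0+1=1
…
a_2=6:  p_2=6·15+14=104,  q_2=6·1+1=7
…
a_4=6:  p_4=6·223+104=1442,  q_4=6·15+7=97
a_5=1:  p_5=1·1442+223=1665,  q_5=1·97+15=112
→ (1665, 112).  Check: 1665²=2772225, 221·112²=2772224, difference 1.
k=2:  x_2 = 1665·1665+221·112·112 = 5544449,  y_2 = 1665·112+112·1665 = 372960
k=3:  x_3 = 1665·5544449+221·112·372960 = 18463013505,  y_3 = 1665·372960+112·5544449 = 1241956688
k=4:  x_4 = 1665·18463013505+221·112·1241956688 = 61481829427201,  y_4 = 1665·1241956688+112·18463013505 = 4135715398080

1665 112
5544449 372960
18463013505 1241956688
61481829427201 4135715398080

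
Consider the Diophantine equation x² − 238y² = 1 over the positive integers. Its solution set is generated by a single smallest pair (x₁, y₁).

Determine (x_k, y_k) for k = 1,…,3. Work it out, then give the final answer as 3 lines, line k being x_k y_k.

11663 756
272051137 17634456
6345864809999 411341319900

[15; 2,2,1,14,1,2,2,30] for √238; ℓ=8 ⇒ convergent index 7
a_0=15:  p_0=15·1+0=15,  q_0=15·0+1=1
a_1=2:  p_1=2·15+1=31,  q_1=2·1+0=2
…
a_4=14:  p_4=14·108+77=1589,  q_4=14·7+5=103
a_5=1:  p_5=1·1589+108=1697,  q_5=1·103+7=110
a_6=2:  p_6=2·1697+1589=4983,  q_6=2·110+103=323
a_7=2:  p_7=2·4983+1697=11663,  q_7=2·323+110=756
fundamental: x₁=11663, y₁=756  (since 136025569 − 238·571536 = 1)
k=2:  x_2 = 11663·11663+238·756·756 = 272051137,  y_2 = 11663·756+756·11663 = 17634456
k=3:  x_3 = 11663·272051137+238·756·17634456 = 6345864809999,  y_3 = 11663·17634456+756·272051137 = 411341319900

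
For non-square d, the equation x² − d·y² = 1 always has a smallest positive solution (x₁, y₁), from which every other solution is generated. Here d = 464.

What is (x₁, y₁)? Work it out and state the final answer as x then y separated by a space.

d=464: √d = [21; 1,1,5,1,1,1,5,1,1,42] (ℓ=10, even), read p_9/q_9
step 0: (21, 1)  from 21·(1,0) + (0,1)
…
step 2: (43, 2)  from 1·(22,1) + (21,1)
…
step 4: (280, 13)  from 1·(237,11) + (43,2)
step 5: (517, 24)  from 1·(280,13) + (237,11)
step 6: (797, 37)  from 1·(517,24) + (280,13)
step 7: (4502, 209)  from 5·(797,37) + (517,24)
step 8: (5299, 246)  from 1·(4502,209) + (797,37)
step 9: (9801, 455)  from 1·(5299,246) + (4502,209)
→ (9801, 455).  Check: 9801²=96059601, 464·455²=96059600, difference 1.

9801 455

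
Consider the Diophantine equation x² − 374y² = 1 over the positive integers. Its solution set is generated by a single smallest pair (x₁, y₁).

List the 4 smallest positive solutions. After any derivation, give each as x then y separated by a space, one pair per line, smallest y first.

3365 174
22646449 1171020
152410598405 7880964426
1025723304619201 53038889415960

[19; 2,1,18,1,2,38] for √374; ℓ=6 ⇒ convergent index 5
step 0: (19, 1)  from 19·(1,0) + (0,1)
step 1: (39, 2)  from 2·(19,1) + (1,0)
…
step 3: (1083, 56)  from 18·(58,3) + (39,2)
step 4: (1141, 59)  from 1·(1083,56) + (58,3)
step 5: (3365, 174)  from 2·(1141,59) + (1083,56)
fundamental: x₁=3365, y₁=174  (since 11323225 − 374·30276 = 1)
(3365+174√374)^2 = 22646449 + 1171020√374
(3365+174√374)^3 = 152410598405 + 7880964426√374
(3365+174√374)^4 = 1025723304619201 + 53038889415960√374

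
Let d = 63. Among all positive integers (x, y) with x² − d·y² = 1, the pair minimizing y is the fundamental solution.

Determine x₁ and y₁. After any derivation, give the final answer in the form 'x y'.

8 1

[7; 1,14] for √63; ℓ=2 ⇒ convergent index 1
k=0  a_k=7  p_k/q_k = 7/1
k=1  a_k=1  p_k/q_k = 8/1
→ (8, 1).  Check: 8²=64, 63·1²=63, difference 1.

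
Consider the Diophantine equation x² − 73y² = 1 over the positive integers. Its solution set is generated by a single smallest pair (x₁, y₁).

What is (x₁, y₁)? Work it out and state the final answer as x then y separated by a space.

2281249 267000

d=73: √d = [8; 1,1,5,5,1,1,16] (ℓ=7, odd), read p_13/q_13
step 0: (8, 1)  from 8·(1,0) + (0,1)
…
step 3: (94, 11)  from 5·(17,2) + (9,1)
…
step 5: (581, 68)  from 1·(487,57) + (94,11)
…
step 7: (17669, 2068)  from 16·(1068,125) + (581,68)
…
step 9: (36406, 4261)  from 1·(18737,2193) + (17669,2068)
…
step 11: (1040241, 121751)  from 5·(200767,23498) + (36406,4261)
step 12: (1241008, 145249)  from 1·(1040241,121751) + (200767,23498)
step 13: (2281249, 267000)  from 1·(1241008,145249) + (1040241,121751)
fundamental: x₁=2281249, y₁=267000  (since 5204097000001 − 73·71289000000 = 1)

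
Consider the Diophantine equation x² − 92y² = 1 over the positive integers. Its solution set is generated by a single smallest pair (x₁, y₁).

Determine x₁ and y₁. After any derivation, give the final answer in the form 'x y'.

d=92: √d = [9; 1,1,2,4,2,1,1,18] (ℓ=8, even), read p_7/q_7
a_0=9:  p_0=9·1+0=9,  q_0=9·0+1=1
…
a_2=1:  p_2=1·10+9=19,  q_2=1·1+1=2
a_3=2:  p_3=2·19+10=48,  q_3=2·2+1=5
a_4=4:  p_4=4·48+19=211,  q_4=4·5+2=22
a_5=2:  p_5=2·211+48=470,  q_5=2·22+5=49
a_6=1:  p_6=1·470+211=681,  q_6=1·49+22=71
a_7=1:  p_7=1·681+470=1151,  q_7=1·71+49=120
(x₁, y₁) = (1151, 120);  1151² − 92·120² = 1 ✓

1151 120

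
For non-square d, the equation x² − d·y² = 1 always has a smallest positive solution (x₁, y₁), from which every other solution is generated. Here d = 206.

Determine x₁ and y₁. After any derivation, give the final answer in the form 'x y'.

59535 4148

[14; 2,1,5,14,5,1,2,28] for √206; ℓ=8 ⇒ convergent index 7
step 0: (14, 1)  from 14·(1,0) + (0,1)
…
step 3: (244, 17)  from 5·(43,3) + (29,2)
…
step 5: (17539, 1222)  from 5·(3459,241) + (244,17)
step 6: (20998, 1463)  from 1·(17539,1222) + (3459,241)
step 7: (59535, 4148)  from 2·(20998,1463) + (17539,1222)
→ (59535, 4148).  Check: 59535²=3544416225, 206·4148²=3544416224, difference 1.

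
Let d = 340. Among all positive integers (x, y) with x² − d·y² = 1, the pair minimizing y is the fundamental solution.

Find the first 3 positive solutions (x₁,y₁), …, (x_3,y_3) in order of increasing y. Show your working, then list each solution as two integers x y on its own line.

285769 15498
163327842721 8857695924
93348068572789129 5062509812995614

√340 = [18; 2,3,1,1,1,…,3,2,36, …], period ℓ=14 (even) → k=13
i=0: a=18 ⇒ p=18, q=1
…
i=2: a=3 ⇒ p=129, q=7
i=3: a=1 ⇒ p=166, q=9
i=4: a=1 ⇒ p=295, q=16
…
i=8: a=1 ⇒ p=7265, q=394
i=9: a=1 ⇒ p=13774, q=747
…
i=12: a=3 ⇒ p=125478, q=6805
i=13: a=2 ⇒ p=285769, q=15498
fundamental: x₁=285769, y₁=15498  (since 81663921361 − 340·240188004 = 1)
(x_2, y_2) = (285769·285769 + 340·15498·15498, 285769·15498 + 15498·285769) = (163327842721, 8857695924)
(x_3, y_3) = (285769·163327842721 + 340·15498·8857695924, 285769·8857695924 + 15498·163327842721) = (93348068572789129, 5062509812995614)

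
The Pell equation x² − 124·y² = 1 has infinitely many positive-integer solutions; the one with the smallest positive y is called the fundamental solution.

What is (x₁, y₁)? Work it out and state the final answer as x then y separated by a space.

4620799 414960

√124 = [11; 7,2,1,1,1,…,2,7,22, …], period ℓ=16 (even) → k=15
i=0: a=11 ⇒ p=11, q=1
i=1: a=7 ⇒ p=78, q=7
…
i=4: a=1 ⇒ p=412, q=37
i=5: a=1 ⇒ p=657, q=59
…
i=7: a=1 ⇒ p=3040, q=273
…
i=10: a=3 ⇒ p=67292, q=6043
i=11: a=1 ⇒ p=84875, q=7622
i=12: a=1 ⇒ p=152167, q=13665
i=13: a=1 ⇒ p=237042, q=21287
i=14: a=2 ⇒ p=626251, q=56239
i=15: a=7 ⇒ p=4620799, q=414960
→ (4620799, 414960).  Check: 4620799²=21351783398401, 124·414960²=21351783398400, difference 1.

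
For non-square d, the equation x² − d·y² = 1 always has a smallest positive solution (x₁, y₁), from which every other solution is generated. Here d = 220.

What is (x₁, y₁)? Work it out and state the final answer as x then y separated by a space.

89 6

d=220: √d = [14; 1,4,1,28] (ℓ=4, even), read p_3/q_3
step 0: (14, 1)  from 14·(1,0) + (0,1)
step 1: (15, 1)  from 1·(14,1) + (1,0)
step 2: (74, 5)  from 4·(15,1) + (14,1)
step 3: (89, 6)  from 1·(74,5) + (15,1)
fundamental: x₁=89, y₁=6  (since 7921 − 220·36 = 1)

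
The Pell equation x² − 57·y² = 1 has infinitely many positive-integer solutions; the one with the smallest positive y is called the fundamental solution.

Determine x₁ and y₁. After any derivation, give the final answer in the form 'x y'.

√57 = [7; 1,1,4,1,1,14, …], period ℓ=6 (even) → k=5
step 0: (7, 1)  from 7·(1,0) + (0,1)
step 1: (8, 1)  from 1·(7,1) + (1,0)
…
step 3: (68, 9)  from 4·(15,2) + (8,1)
step 4: (83, 11)  from 1·(68,9) + (15,2)
step 5: (151, 20)  from 1·(83,11) + (68,9)
→ (151, 20).  Check: 151²=22801, 57·20²=22800, difference 1.

151 20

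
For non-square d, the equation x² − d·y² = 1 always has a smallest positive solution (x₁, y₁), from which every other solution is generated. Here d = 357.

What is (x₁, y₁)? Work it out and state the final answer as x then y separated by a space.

3401 180

√357 = [18; 1,8,2,8,1,36, …], period ℓ=6 (even) → k=5
step 0: (18, 1)  from 18·(1,0) + (0,1)
step 1: (19, 1)  from 1·(18,1) + (1,0)
…
step 3: (359, 19)  from 2·(170,9) + (19,1)
step 4: (3042, 161)  from 8·(359,19) + (170,9)
step 5: (3401, 180)  from 1·(3042,161) + (359,19)
(x₁, y₁) = (3401, 180);  3401² − 357·180² = 1 ✓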